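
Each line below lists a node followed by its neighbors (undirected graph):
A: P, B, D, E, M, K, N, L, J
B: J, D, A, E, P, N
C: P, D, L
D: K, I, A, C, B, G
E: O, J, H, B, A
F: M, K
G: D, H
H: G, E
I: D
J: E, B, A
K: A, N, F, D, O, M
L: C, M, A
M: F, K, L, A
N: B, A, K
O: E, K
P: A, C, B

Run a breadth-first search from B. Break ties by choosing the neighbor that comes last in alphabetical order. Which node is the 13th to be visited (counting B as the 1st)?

Visit B; enqueue P, N, J, E, D, A → queue [P, N, J, E, D, A]
Visit P; enqueue C → queue [N, J, E, D, A, C]
Visit N; enqueue K → queue [J, E, D, A, C, K]
Visit J → queue [E, D, A, C, K]
Visit E; enqueue O, H → queue [D, A, C, K, O, H]
Visit D; enqueue I, G → queue [A, C, K, O, H, I, G]
Visit A; enqueue M, L → queue [C, K, O, H, I, G, M, L]
Visit C → queue [K, O, H, I, G, M, L]
Visit K; enqueue F → queue [O, H, I, G, M, L, F]
Visit O → queue [H, I, G, M, L, F]
Visit H → queue [I, G, M, L, F]
Visit I → queue [G, M, L, F]
Visit G → queue [M, L, F]
Visit M → queue [L, F]
Visit L → queue [F]
Visit F → queue []

Visit order: B, P, N, J, E, D, A, C, K, O, H, I, G, M, L, F

G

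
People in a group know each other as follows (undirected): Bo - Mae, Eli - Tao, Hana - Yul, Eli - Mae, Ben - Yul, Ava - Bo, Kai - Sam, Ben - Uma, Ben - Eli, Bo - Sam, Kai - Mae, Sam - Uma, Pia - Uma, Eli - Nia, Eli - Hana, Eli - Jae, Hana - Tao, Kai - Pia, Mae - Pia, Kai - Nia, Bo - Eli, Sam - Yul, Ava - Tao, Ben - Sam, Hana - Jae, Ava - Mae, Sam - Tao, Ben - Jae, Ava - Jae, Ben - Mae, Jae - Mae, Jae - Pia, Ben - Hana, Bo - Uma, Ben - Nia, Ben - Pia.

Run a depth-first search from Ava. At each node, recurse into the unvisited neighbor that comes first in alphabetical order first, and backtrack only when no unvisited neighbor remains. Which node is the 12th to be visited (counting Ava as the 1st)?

Visit Ava
Ava → Bo
Bo → Eli
Eli → Ben
Ben → Hana
Hana → Jae
Jae → Mae
Mae → Kai
Kai → Nia
Kai → Pia
Pia → Uma
Uma → Sam
Sam → Tao
Sam → Yul

Visit order: Ava, Bo, Eli, Ben, Hana, Jae, Mae, Kai, Nia, Pia, Uma, Sam, Tao, Yul

Sam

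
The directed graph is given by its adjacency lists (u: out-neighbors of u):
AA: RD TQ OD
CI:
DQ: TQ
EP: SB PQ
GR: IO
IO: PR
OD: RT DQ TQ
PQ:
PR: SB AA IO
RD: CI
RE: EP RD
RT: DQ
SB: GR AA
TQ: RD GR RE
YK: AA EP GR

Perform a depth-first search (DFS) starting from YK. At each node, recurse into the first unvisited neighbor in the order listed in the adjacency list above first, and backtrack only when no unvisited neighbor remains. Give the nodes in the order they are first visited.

YK → AA → RD → CI → TQ → GR → IO → PR → SB → RE → EP → PQ → OD → RT → DQ

Visit YK
YK → AA
AA → RD
RD → CI
AA → TQ
TQ → GR
GR → IO
IO → PR
PR → SB
TQ → RE
RE → EP
EP → PQ
AA → OD
OD → RT
RT → DQ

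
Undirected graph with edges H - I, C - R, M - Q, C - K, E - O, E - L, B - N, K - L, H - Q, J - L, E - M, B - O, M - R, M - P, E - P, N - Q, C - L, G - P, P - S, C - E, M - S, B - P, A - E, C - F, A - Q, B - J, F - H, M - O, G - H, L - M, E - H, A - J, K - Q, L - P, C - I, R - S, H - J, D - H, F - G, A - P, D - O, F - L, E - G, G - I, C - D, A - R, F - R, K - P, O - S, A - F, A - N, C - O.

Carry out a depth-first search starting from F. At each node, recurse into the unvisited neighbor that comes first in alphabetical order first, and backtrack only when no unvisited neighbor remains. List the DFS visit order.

Visit F
F → A
A → E
E → C
C → D
D → H
H → G
G → I
G → P
P → B
B → J
J → L
L → K
K → Q
Q → M
M → O
O → S
S → R
Q → N

F → A → E → C → D → H → G → I → P → B → J → L → K → Q → M → O → S → R → N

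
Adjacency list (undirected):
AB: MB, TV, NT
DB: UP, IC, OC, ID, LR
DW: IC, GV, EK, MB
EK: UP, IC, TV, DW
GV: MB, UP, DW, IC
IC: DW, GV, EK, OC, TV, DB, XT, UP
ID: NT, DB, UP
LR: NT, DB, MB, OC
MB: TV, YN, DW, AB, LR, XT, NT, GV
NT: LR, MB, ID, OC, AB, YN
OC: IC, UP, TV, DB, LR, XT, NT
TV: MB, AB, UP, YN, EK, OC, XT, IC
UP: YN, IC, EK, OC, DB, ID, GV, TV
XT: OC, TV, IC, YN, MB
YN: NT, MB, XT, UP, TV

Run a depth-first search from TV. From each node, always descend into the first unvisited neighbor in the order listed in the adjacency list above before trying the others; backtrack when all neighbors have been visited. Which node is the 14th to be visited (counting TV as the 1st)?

Visit TV
TV → MB
MB → YN
YN → NT
NT → LR
LR → DB
DB → UP
UP → IC
IC → DW
DW → GV
DW → EK
IC → OC
OC → XT
UP → ID
NT → AB

Visit order: TV, MB, YN, NT, LR, DB, UP, IC, DW, GV, EK, OC, XT, ID, AB

ID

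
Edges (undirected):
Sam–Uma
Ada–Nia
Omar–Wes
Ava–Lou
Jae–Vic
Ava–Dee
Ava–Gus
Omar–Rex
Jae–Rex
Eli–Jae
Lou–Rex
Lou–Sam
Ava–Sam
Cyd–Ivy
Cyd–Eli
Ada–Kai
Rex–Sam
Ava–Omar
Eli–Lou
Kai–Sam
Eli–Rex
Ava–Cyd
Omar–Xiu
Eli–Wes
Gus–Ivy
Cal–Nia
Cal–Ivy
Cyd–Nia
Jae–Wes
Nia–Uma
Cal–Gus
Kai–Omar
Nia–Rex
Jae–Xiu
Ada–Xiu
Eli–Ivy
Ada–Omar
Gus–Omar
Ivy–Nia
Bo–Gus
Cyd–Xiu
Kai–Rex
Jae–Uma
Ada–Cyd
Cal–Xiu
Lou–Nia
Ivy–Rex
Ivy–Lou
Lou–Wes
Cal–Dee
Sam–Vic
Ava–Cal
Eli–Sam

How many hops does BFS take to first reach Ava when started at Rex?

Level 0: Rex
Level 1: Eli, Ivy, Jae, Kai, Lou, Nia, Omar, Sam
Level 2: Ada, Ava, Cal, Cyd, Gus, Uma, Vic, Wes, Xiu
Level 3: Bo, Dee
Ava first appears at level 2.

2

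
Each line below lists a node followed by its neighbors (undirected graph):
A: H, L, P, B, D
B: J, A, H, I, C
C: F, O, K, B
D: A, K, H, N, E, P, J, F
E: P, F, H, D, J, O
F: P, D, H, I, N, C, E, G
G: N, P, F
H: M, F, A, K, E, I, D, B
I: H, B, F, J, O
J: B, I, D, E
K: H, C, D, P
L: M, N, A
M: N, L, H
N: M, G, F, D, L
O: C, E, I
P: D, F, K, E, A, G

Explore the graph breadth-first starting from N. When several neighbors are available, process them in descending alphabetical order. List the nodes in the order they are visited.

N → M → L → G → F → D → H → A → P → I → E → C → K → J → B → O

Visit N; enqueue M, L, G, F, D → queue [M, L, G, F, D]
Visit M; enqueue H → queue [L, G, F, D, H]
Visit L; enqueue A → queue [G, F, D, H, A]
Visit G; enqueue P → queue [F, D, H, A, P]
Visit F; enqueue I, E, C → queue [D, H, A, P, I, E, C]
Visit D; enqueue K, J → queue [H, A, P, I, E, C, K, J]
Visit H; enqueue B → queue [A, P, I, E, C, K, J, B]
Visit A → queue [P, I, E, C, K, J, B]
Visit P → queue [I, E, C, K, J, B]
Visit I; enqueue O → queue [E, C, K, J, B, O]
Visit E → queue [C, K, J, B, O]
Visit C → queue [K, J, B, O]
Visit K → queue [J, B, O]
Visit J → queue [B, O]
Visit B → queue [O]
Visit O → queue []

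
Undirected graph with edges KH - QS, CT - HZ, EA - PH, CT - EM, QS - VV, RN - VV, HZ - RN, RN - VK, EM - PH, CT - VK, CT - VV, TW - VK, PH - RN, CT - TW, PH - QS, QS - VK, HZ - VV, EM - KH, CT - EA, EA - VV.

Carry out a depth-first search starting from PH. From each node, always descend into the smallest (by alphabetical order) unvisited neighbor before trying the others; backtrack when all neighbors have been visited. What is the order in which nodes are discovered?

Visit PH
PH → EA
EA → CT
CT → EM
EM → KH
KH → QS
QS → VK
VK → RN
RN → HZ
HZ → VV
VK → TW

PH, EA, CT, EM, KH, QS, VK, RN, HZ, VV, TW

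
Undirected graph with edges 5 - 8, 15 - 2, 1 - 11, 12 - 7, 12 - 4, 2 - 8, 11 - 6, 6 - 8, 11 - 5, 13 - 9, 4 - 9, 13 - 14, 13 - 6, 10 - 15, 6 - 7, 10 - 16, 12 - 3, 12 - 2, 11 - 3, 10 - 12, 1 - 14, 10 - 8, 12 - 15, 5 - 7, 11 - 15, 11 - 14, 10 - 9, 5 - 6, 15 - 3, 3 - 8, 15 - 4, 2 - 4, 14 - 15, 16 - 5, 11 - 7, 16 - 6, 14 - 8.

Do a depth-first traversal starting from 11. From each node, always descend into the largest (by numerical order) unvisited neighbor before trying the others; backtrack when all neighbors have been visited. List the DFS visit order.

Visit 11
11 → 15
15 → 14
14 → 13
13 → 9
9 → 10
10 → 16
16 → 6
6 → 8
8 → 5
5 → 7
7 → 12
12 → 4
4 → 2
12 → 3
14 → 1

11, 15, 14, 13, 9, 10, 16, 6, 8, 5, 7, 12, 4, 2, 3, 1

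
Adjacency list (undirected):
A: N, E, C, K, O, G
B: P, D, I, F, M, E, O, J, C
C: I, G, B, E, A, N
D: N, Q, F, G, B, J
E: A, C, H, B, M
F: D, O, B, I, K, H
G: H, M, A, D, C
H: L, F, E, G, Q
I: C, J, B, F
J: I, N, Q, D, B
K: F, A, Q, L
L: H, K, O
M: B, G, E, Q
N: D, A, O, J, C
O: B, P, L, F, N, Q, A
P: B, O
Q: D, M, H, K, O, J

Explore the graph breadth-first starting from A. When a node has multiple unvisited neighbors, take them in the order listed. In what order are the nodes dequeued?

Visit A; enqueue N, E, C, K, O, G → queue [N, E, C, K, O, G]
Visit N; enqueue D, J → queue [E, C, K, O, G, D, J]
Visit E; enqueue H, B, M → queue [C, K, O, G, D, J, H, B, M]
Visit C; enqueue I → queue [K, O, G, D, J, H, B, M, I]
Visit K; enqueue F, Q, L → queue [O, G, D, J, H, B, M, I, F, Q, L]
Visit O; enqueue P → queue [G, D, J, H, B, M, I, F, Q, L, P]
Visit G → queue [D, J, H, B, M, I, F, Q, L, P]
Visit D → queue [J, H, B, M, I, F, Q, L, P]
Visit J → queue [H, B, M, I, F, Q, L, P]
Visit H → queue [B, M, I, F, Q, L, P]
Visit B → queue [M, I, F, Q, L, P]
Visit M → queue [I, F, Q, L, P]
Visit I → queue [F, Q, L, P]
Visit F → queue [Q, L, P]
Visit Q → queue [L, P]
Visit L → queue [P]
Visit P → queue []

A, N, E, C, K, O, G, D, J, H, B, M, I, F, Q, L, P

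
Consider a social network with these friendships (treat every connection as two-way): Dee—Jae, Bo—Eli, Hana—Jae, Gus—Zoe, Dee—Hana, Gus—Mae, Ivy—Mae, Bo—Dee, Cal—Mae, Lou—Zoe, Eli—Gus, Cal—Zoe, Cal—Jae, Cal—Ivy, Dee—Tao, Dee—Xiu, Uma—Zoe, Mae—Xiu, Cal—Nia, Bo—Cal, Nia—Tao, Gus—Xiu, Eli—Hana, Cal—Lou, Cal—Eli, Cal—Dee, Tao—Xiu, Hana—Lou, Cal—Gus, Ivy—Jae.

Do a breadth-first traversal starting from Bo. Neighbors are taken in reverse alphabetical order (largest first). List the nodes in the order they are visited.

Visit Bo; enqueue Eli, Dee, Cal → queue [Eli, Dee, Cal]
Visit Eli; enqueue Hana, Gus → queue [Dee, Cal, Hana, Gus]
Visit Dee; enqueue Xiu, Tao, Jae → queue [Cal, Hana, Gus, Xiu, Tao, Jae]
Visit Cal; enqueue Zoe, Nia, Mae, Lou, Ivy → queue [Hana, Gus, Xiu, Tao, Jae, Zoe, Nia, Mae, Lou, Ivy]
Visit Hana → queue [Gus, Xiu, Tao, Jae, Zoe, Nia, Mae, Lou, Ivy]
Visit Gus → queue [Xiu, Tao, Jae, Zoe, Nia, Mae, Lou, Ivy]
Visit Xiu → queue [Tao, Jae, Zoe, Nia, Mae, Lou, Ivy]
Visit Tao → queue [Jae, Zoe, Nia, Mae, Lou, Ivy]
Visit Jae → queue [Zoe, Nia, Mae, Lou, Ivy]
Visit Zoe; enqueue Uma → queue [Nia, Mae, Lou, Ivy, Uma]
Visit Nia → queue [Mae, Lou, Ivy, Uma]
Visit Mae → queue [Lou, Ivy, Uma]
Visit Lou → queue [Ivy, Uma]
Visit Ivy → queue [Uma]
Visit Uma → queue []

Bo → Eli → Dee → Cal → Hana → Gus → Xiu → Tao → Jae → Zoe → Nia → Mae → Lou → Ivy → Uma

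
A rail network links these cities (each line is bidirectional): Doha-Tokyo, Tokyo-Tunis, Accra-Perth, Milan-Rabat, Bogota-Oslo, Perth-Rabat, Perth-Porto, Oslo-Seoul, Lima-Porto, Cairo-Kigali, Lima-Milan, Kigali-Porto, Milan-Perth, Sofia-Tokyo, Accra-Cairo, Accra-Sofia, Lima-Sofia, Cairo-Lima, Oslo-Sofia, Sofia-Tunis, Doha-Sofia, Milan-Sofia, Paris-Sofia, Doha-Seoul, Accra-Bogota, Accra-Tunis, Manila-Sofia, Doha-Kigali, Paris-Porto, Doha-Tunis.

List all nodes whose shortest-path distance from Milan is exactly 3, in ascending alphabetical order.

Level 0: Milan
Level 1: Lima, Perth, Rabat, Sofia
Level 2: Accra, Cairo, Doha, Manila, Oslo, Paris, Porto, Tokyo, Tunis
Level 3: Bogota, Kigali, Seoul

Bogota, Kigali, Seoul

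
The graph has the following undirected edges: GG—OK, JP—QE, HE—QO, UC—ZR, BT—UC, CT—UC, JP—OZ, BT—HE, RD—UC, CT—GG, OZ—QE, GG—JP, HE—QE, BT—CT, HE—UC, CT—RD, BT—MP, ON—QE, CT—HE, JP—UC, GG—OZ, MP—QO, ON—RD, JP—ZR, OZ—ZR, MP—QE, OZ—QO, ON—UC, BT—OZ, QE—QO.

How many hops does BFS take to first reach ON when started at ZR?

2

Level 0: ZR
Level 1: JP, OZ, UC
Level 2: BT, CT, GG, HE, ON, QE, QO, RD
Level 3: MP, OK
ON first appears at level 2.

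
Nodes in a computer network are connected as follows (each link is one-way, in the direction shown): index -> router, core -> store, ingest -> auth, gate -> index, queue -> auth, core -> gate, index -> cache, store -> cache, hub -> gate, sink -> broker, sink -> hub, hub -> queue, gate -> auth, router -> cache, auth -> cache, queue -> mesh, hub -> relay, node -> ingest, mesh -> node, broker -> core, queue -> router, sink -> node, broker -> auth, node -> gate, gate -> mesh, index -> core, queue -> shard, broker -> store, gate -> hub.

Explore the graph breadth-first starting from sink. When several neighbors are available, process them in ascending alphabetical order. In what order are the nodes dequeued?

Visit sink; enqueue broker, hub, node → queue [broker, hub, node]
Visit broker; enqueue auth, core, store → queue [hub, node, auth, core, store]
Visit hub; enqueue gate, queue, relay → queue [node, auth, core, store, gate, queue, relay]
Visit node; enqueue ingest → queue [auth, core, store, gate, queue, relay, ingest]
Visit auth; enqueue cache → queue [core, store, gate, queue, relay, ingest, cache]
Visit core → queue [store, gate, queue, relay, ingest, cache]
Visit store → queue [gate, queue, relay, ingest, cache]
Visit gate; enqueue index, mesh → queue [queue, relay, ingest, cache, index, mesh]
Visit queue; enqueue router, shard → queue [relay, ingest, cache, index, mesh, router, shard]
Visit relay → queue [ingest, cache, index, mesh, router, shard]
Visit ingest → queue [cache, index, mesh, router, shard]
Visit cache → queue [index, mesh, router, shard]
Visit index → queue [mesh, router, shard]
Visit mesh → queue [router, shard]
Visit router → queue [shard]
Visit shard → queue []

sink broker hub node auth core store gate queue relay ingest cache index mesh router shard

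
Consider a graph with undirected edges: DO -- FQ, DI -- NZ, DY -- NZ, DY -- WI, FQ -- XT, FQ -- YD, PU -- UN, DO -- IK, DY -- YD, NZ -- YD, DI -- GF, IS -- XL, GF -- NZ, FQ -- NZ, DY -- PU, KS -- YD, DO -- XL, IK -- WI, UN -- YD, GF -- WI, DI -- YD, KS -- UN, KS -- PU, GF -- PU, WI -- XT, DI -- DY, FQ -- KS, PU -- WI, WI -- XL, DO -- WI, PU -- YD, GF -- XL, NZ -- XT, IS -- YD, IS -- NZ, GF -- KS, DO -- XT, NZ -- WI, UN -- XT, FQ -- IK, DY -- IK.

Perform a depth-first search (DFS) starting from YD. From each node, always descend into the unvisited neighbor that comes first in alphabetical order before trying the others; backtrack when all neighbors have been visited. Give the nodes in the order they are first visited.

Visit YD
YD → DI
DI → DY
DY → IK
IK → DO
DO → FQ
FQ → KS
KS → GF
GF → NZ
NZ → IS
IS → XL
XL → WI
WI → PU
PU → UN
UN → XT

YD → DI → DY → IK → DO → FQ → KS → GF → NZ → IS → XL → WI → PU → UN → XT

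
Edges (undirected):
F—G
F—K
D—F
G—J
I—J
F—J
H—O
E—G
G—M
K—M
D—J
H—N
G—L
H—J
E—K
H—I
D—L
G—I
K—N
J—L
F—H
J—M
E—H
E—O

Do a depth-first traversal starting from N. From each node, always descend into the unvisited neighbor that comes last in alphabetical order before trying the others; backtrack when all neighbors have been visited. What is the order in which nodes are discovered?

N, K, M, J, L, G, I, H, O, E, F, D

Visit N
N → K
K → M
M → J
J → L
L → G
G → I
I → H
H → O
O → E
H → F
F → D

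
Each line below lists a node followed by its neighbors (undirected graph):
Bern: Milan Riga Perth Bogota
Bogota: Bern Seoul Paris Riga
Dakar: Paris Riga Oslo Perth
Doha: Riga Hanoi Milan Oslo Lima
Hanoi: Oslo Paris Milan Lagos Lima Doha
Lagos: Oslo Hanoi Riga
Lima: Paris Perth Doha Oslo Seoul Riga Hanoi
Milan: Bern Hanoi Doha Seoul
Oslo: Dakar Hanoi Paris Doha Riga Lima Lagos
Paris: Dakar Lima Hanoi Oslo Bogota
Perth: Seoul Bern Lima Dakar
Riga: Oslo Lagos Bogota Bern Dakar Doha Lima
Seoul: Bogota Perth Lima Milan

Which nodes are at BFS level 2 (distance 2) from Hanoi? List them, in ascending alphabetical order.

Level 0: Hanoi
Level 1: Doha, Lagos, Lima, Milan, Oslo, Paris
Level 2: Bern, Bogota, Dakar, Perth, Riga, Seoul

Bern, Bogota, Dakar, Perth, Riga, Seoul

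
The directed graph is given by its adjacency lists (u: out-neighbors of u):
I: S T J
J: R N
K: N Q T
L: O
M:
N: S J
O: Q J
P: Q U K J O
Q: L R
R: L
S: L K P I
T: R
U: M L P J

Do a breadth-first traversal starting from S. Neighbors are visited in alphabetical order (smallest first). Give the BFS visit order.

Visit S; enqueue I, K, L, P → queue [I, K, L, P]
Visit I; enqueue J, T → queue [K, L, P, J, T]
Visit K; enqueue N, Q → queue [L, P, J, T, N, Q]
Visit L; enqueue O → queue [P, J, T, N, Q, O]
Visit P; enqueue U → queue [J, T, N, Q, O, U]
Visit J; enqueue R → queue [T, N, Q, O, U, R]
Visit T → queue [N, Q, O, U, R]
Visit N → queue [Q, O, U, R]
Visit Q → queue [O, U, R]
Visit O → queue [U, R]
Visit U; enqueue M → queue [R, M]
Visit R → queue [M]
Visit M → queue []

S → I → K → L → P → J → T → N → Q → O → U → R → M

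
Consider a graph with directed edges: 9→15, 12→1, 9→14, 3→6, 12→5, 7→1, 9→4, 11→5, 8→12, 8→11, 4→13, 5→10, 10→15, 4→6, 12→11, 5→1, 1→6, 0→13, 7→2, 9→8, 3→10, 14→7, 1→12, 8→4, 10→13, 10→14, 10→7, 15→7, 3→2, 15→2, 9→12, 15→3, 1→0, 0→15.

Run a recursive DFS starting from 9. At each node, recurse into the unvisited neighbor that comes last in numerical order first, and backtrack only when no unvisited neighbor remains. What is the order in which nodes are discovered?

9, 15, 7, 2, 1, 12, 11, 5, 10, 14, 13, 6, 0, 3, 8, 4

Visit 9
9 → 15
15 → 7
7 → 2
7 → 1
1 → 12
12 → 11
11 → 5
5 → 10
10 → 14
10 → 13
1 → 6
1 → 0
15 → 3
9 → 8
8 → 4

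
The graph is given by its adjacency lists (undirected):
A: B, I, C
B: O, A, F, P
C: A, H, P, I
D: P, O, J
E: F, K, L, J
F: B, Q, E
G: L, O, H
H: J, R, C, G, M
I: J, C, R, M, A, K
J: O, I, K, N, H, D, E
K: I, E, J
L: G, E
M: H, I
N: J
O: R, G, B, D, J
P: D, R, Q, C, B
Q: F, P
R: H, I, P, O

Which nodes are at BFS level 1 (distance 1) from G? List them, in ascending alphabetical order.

H, L, O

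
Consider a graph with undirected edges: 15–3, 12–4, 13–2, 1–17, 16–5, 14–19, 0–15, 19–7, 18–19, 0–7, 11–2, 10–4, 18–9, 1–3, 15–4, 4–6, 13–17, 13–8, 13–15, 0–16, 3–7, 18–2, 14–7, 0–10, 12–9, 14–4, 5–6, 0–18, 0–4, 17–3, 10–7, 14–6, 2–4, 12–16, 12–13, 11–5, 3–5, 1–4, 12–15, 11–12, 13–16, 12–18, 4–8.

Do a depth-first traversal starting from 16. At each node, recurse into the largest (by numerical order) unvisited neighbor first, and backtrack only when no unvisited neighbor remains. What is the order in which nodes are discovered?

16 13 17 3 15 12 18 19 14 7 10 4 8 6 5 11 2 1 0 9

Visit 16
16 → 13
13 → 17
17 → 3
3 → 15
15 → 12
12 → 18
18 → 19
19 → 14
14 → 7
7 → 10
10 → 4
4 → 8
4 → 6
6 → 5
5 → 11
11 → 2
4 → 1
4 → 0
18 → 9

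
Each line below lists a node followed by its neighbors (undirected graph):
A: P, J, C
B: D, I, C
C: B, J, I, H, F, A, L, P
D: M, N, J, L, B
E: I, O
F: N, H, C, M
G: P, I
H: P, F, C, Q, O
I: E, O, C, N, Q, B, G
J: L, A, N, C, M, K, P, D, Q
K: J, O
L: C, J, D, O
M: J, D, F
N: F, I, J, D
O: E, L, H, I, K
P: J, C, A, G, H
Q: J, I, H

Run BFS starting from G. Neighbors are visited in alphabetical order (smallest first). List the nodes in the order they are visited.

Visit G; enqueue I, P → queue [I, P]
Visit I; enqueue B, C, E, N, O, Q → queue [P, B, C, E, N, O, Q]
Visit P; enqueue A, H, J → queue [B, C, E, N, O, Q, A, H, J]
Visit B; enqueue D → queue [C, E, N, O, Q, A, H, J, D]
Visit C; enqueue F, L → queue [E, N, O, Q, A, H, J, D, F, L]
Visit E → queue [N, O, Q, A, H, J, D, F, L]
Visit N → queue [O, Q, A, H, J, D, F, L]
Visit O; enqueue K → queue [Q, A, H, J, D, F, L, K]
Visit Q → queue [A, H, J, D, F, L, K]
Visit A → queue [H, J, D, F, L, K]
Visit H → queue [J, D, F, L, K]
Visit J; enqueue M → queue [D, F, L, K, M]
Visit D → queue [F, L, K, M]
Visit F → queue [L, K, M]
Visit L → queue [K, M]
Visit K → queue [M]
Visit M → queue []

G -> I -> P -> B -> C -> E -> N -> O -> Q -> A -> H -> J -> D -> F -> L -> K -> M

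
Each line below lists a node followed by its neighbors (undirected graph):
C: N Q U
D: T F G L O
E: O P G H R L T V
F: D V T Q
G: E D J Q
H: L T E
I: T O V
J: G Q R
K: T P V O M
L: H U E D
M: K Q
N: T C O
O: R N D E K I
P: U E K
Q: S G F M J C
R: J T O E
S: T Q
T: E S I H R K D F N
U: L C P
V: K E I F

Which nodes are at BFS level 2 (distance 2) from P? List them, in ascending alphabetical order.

C, G, H, L, M, O, R, T, V

Level 0: P
Level 1: E, K, U
Level 2: C, G, H, L, M, O, R, T, V
Level 3: D, F, I, J, N, Q, S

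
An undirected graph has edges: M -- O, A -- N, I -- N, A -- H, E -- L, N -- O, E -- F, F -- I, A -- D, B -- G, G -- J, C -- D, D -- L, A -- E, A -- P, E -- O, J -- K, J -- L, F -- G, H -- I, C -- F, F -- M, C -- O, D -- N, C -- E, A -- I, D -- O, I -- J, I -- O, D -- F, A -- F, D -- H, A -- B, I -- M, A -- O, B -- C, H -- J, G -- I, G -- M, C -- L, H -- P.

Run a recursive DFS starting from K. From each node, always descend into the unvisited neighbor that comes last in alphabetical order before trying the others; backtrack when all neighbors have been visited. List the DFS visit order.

Visit K
K → J
J → L
L → E
E → O
O → N
N → I
I → M
M → G
G → F
F → D
D → H
H → P
P → A
A → B
B → C

K J L E O N I M G F D H P A B C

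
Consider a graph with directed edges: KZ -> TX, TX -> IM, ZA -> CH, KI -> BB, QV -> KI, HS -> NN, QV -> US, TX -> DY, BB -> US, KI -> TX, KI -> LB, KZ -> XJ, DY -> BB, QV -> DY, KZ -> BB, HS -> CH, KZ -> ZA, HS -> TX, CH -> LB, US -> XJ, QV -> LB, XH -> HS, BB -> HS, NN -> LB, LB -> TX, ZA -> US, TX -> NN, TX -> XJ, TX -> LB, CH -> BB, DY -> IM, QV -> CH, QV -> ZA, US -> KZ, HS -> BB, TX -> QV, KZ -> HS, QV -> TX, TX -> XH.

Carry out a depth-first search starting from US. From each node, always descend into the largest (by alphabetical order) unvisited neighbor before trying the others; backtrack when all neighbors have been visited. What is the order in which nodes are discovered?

US -> XJ -> KZ -> ZA -> CH -> LB -> TX -> XH -> HS -> NN -> BB -> QV -> KI -> DY -> IM

Visit US
US → XJ
US → KZ
KZ → ZA
ZA → CH
CH → LB
LB → TX
TX → XH
XH → HS
HS → NN
HS → BB
TX → QV
QV → KI
QV → DY
DY → IM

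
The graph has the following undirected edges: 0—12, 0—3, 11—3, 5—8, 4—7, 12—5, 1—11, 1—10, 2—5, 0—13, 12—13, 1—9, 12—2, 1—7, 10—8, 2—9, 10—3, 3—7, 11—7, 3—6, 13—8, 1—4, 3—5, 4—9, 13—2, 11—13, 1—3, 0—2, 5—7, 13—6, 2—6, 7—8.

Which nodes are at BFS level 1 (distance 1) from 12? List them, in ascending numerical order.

0, 2, 5, 13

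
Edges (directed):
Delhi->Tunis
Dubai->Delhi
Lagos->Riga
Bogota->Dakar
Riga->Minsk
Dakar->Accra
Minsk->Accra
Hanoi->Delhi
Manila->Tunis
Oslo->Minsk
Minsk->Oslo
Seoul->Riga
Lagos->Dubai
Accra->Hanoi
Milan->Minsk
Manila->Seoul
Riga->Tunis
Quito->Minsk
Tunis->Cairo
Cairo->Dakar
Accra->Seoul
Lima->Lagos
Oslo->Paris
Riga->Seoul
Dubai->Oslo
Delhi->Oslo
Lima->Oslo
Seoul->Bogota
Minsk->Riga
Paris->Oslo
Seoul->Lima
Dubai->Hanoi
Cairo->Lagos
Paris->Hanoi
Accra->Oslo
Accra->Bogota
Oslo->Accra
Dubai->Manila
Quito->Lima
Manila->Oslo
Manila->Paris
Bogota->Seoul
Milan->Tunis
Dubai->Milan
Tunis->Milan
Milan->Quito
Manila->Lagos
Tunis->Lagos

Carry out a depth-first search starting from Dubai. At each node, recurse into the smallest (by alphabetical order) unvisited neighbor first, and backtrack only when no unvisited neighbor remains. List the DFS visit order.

Dubai, Delhi, Oslo, Accra, Bogota, Dakar, Seoul, Lima, Lagos, Riga, Minsk, Tunis, Cairo, Milan, Quito, Hanoi, Paris, Manila

Visit Dubai
Dubai → Delhi
Delhi → Oslo
Oslo → Accra
Accra → Bogota
Bogota → Dakar
Bogota → Seoul
Seoul → Lima
Lima → Lagos
Lagos → Riga
Riga → Minsk
Riga → Tunis
Tunis → Cairo
Tunis → Milan
Milan → Quito
Accra → Hanoi
Oslo → Paris
Dubai → Manila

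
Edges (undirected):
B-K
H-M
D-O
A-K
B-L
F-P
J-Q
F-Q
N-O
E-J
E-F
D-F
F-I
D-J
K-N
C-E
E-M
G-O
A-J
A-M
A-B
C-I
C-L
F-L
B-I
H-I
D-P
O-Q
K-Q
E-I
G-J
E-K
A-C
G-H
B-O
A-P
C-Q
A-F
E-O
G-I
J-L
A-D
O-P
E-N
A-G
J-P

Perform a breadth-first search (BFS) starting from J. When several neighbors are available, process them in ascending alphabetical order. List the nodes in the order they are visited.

J A D E G L P Q B C F K M O I N H

Visit J; enqueue A, D, E, G, L, P, Q → queue [A, D, E, G, L, P, Q]
Visit A; enqueue B, C, F, K, M → queue [D, E, G, L, P, Q, B, C, F, K, M]
Visit D; enqueue O → queue [E, G, L, P, Q, B, C, F, K, M, O]
Visit E; enqueue I, N → queue [G, L, P, Q, B, C, F, K, M, O, I, N]
Visit G; enqueue H → queue [L, P, Q, B, C, F, K, M, O, I, N, H]
Visit L → queue [P, Q, B, C, F, K, M, O, I, N, H]
Visit P → queue [Q, B, C, F, K, M, O, I, N, H]
Visit Q → queue [B, C, F, K, M, O, I, N, H]
Visit B → queue [C, F, K, M, O, I, N, H]
Visit C → queue [F, K, M, O, I, N, H]
Visit F → queue [K, M, O, I, N, H]
Visit K → queue [M, O, I, N, H]
Visit M → queue [O, I, N, H]
Visit O → queue [I, N, H]
Visit I → queue [N, H]
Visit N → queue [H]
Visit H → queue []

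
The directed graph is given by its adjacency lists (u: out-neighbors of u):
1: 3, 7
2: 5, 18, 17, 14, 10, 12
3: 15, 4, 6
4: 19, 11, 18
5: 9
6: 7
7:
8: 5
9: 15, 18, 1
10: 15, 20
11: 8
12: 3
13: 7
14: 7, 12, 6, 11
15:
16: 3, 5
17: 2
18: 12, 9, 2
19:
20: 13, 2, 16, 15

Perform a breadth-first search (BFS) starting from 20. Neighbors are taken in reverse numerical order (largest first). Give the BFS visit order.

Visit 20; enqueue 16, 15, 13, 2 → queue [16, 15, 13, 2]
Visit 16; enqueue 5, 3 → queue [15, 13, 2, 5, 3]
Visit 15 → queue [13, 2, 5, 3]
Visit 13; enqueue 7 → queue [2, 5, 3, 7]
Visit 2; enqueue 18, 17, 14, 12, 10 → queue [5, 3, 7, 18, 17, 14, 12, 10]
Visit 5; enqueue 9 → queue [3, 7, 18, 17, 14, 12, 10, 9]
Visit 3; enqueue 6, 4 → queue [7, 18, 17, 14, 12, 10, 9, 6, 4]
Visit 7 → queue [18, 17, 14, 12, 10, 9, 6, 4]
Visit 18 → queue [17, 14, 12, 10, 9, 6, 4]
Visit 17 → queue [14, 12, 10, 9, 6, 4]
Visit 14; enqueue 11 → queue [12, 10, 9, 6, 4, 11]
Visit 12 → queue [10, 9, 6, 4, 11]
Visit 10 → queue [9, 6, 4, 11]
Visit 9; enqueue 1 → queue [6, 4, 11, 1]
Visit 6 → queue [4, 11, 1]
Visit 4; enqueue 19 → queue [11, 1, 19]
Visit 11; enqueue 8 → queue [1, 19, 8]
Visit 1 → queue [19, 8]
Visit 19 → queue [8]
Visit 8 → queue []

20, 16, 15, 13, 2, 5, 3, 7, 18, 17, 14, 12, 10, 9, 6, 4, 11, 1, 19, 8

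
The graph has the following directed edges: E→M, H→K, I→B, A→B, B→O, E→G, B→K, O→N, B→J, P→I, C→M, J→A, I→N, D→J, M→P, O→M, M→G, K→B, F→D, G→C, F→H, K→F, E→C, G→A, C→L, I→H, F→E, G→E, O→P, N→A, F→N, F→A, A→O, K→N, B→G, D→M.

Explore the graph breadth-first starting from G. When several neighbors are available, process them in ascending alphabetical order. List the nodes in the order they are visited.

G → A → C → E → B → O → L → M → J → K → N → P → F → I → D → H

Visit G; enqueue A, C, E → queue [A, C, E]
Visit A; enqueue B, O → queue [C, E, B, O]
Visit C; enqueue L, M → queue [E, B, O, L, M]
Visit E → queue [B, O, L, M]
Visit B; enqueue J, K → queue [O, L, M, J, K]
Visit O; enqueue N, P → queue [L, M, J, K, N, P]
Visit L → queue [M, J, K, N, P]
Visit M → queue [J, K, N, P]
Visit J → queue [K, N, P]
Visit K; enqueue F → queue [N, P, F]
Visit N → queue [P, F]
Visit P; enqueue I → queue [F, I]
Visit F; enqueue D, H → queue [I, D, H]
Visit I → queue [D, H]
Visit D → queue [H]
Visit H → queue []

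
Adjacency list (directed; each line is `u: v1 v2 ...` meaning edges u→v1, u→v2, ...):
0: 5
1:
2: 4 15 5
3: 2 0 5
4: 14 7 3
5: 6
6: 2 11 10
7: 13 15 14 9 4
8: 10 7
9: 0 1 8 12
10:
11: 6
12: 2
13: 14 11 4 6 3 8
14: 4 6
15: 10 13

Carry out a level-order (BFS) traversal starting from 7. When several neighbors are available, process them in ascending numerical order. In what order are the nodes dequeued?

Visit 7; enqueue 4, 9, 13, 14, 15 → queue [4, 9, 13, 14, 15]
Visit 4; enqueue 3 → queue [9, 13, 14, 15, 3]
Visit 9; enqueue 0, 1, 8, 12 → queue [13, 14, 15, 3, 0, 1, 8, 12]
Visit 13; enqueue 6, 11 → queue [14, 15, 3, 0, 1, 8, 12, 6, 11]
Visit 14 → queue [15, 3, 0, 1, 8, 12, 6, 11]
Visit 15; enqueue 10 → queue [3, 0, 1, 8, 12, 6, 11, 10]
Visit 3; enqueue 2, 5 → queue [0, 1, 8, 12, 6, 11, 10, 2, 5]
Visit 0 → queue [1, 8, 12, 6, 11, 10, 2, 5]
Visit 1 → queue [8, 12, 6, 11, 10, 2, 5]
Visit 8 → queue [12, 6, 11, 10, 2, 5]
Visit 12 → queue [6, 11, 10, 2, 5]
Visit 6 → queue [11, 10, 2, 5]
Visit 11 → queue [10, 2, 5]
Visit 10 → queue [2, 5]
Visit 2 → queue [5]
Visit 5 → queue []

7 4 9 13 14 15 3 0 1 8 12 6 11 10 2 5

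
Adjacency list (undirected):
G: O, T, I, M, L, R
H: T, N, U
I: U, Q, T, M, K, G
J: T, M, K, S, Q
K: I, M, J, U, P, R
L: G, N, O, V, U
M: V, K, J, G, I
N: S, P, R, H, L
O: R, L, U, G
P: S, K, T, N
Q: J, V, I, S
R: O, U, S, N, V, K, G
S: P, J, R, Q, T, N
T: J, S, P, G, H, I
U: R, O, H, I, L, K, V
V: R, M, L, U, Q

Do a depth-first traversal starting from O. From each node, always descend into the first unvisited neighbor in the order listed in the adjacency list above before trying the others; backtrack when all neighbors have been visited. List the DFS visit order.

O → R → U → H → T → J → M → V → L → G → I → Q → S → P → K → N

Visit O
O → R
R → U
U → H
H → T
T → J
J → M
M → V
V → L
L → G
G → I
I → Q
Q → S
S → P
P → K
P → N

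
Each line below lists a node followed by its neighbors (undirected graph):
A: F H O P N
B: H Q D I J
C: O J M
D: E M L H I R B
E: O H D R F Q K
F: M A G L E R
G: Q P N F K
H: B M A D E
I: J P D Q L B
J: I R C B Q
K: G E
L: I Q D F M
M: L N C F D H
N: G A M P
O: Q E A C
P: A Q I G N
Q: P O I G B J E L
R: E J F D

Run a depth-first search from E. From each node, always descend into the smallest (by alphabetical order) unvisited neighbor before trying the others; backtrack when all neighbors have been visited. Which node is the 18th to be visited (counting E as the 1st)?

R

Visit E
E → D
D → B
B → H
H → A
A → F
F → G
G → K
G → N
N → M
M → C
C → J
J → I
I → L
L → Q
Q → O
Q → P
J → R

Visit order: E, D, B, H, A, F, G, K, N, M, C, J, I, L, Q, O, P, R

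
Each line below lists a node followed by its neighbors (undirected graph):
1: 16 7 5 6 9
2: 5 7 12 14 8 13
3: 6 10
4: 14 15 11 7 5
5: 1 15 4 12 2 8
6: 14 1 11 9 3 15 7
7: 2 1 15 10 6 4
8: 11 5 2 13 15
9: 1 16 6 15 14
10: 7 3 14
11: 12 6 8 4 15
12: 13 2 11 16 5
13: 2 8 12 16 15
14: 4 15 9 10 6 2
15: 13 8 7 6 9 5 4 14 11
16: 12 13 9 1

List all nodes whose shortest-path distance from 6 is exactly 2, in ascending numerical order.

Level 0: 6
Level 1: 1, 3, 7, 9, 11, 14, 15
Level 2: 2, 4, 5, 8, 10, 12, 13, 16

2, 4, 5, 8, 10, 12, 13, 16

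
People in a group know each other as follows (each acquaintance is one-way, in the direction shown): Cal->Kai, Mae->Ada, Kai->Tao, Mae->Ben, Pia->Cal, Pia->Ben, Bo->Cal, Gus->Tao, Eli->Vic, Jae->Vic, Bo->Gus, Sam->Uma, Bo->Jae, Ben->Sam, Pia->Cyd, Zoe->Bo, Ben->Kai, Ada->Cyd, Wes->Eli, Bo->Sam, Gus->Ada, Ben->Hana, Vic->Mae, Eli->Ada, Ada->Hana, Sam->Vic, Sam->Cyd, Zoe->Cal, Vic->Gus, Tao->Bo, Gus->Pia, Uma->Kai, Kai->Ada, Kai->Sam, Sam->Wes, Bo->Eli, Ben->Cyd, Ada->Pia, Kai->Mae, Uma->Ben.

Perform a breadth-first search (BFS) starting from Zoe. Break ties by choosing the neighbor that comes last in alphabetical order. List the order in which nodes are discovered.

Visit Zoe; enqueue Cal, Bo → queue [Cal, Bo]
Visit Cal; enqueue Kai → queue [Bo, Kai]
Visit Bo; enqueue Sam, Jae, Gus, Eli → queue [Kai, Sam, Jae, Gus, Eli]
Visit Kai; enqueue Tao, Mae, Ada → queue [Sam, Jae, Gus, Eli, Tao, Mae, Ada]
Visit Sam; enqueue Wes, Vic, Uma, Cyd → queue [Jae, Gus, Eli, Tao, Mae, Ada, Wes, Vic, Uma, Cyd]
Visit Jae → queue [Gus, Eli, Tao, Mae, Ada, Wes, Vic, Uma, Cyd]
Visit Gus; enqueue Pia → queue [Eli, Tao, Mae, Ada, Wes, Vic, Uma, Cyd, Pia]
Visit Eli → queue [Tao, Mae, Ada, Wes, Vic, Uma, Cyd, Pia]
Visit Tao → queue [Mae, Ada, Wes, Vic, Uma, Cyd, Pia]
Visit Mae; enqueue Ben → queue [Ada, Wes, Vic, Uma, Cyd, Pia, Ben]
Visit Ada; enqueue Hana → queue [Wes, Vic, Uma, Cyd, Pia, Ben, Hana]
Visit Wes → queue [Vic, Uma, Cyd, Pia, Ben, Hana]
Visit Vic → queue [Uma, Cyd, Pia, Ben, Hana]
Visit Uma → queue [Cyd, Pia, Ben, Hana]
Visit Cyd → queue [Pia, Ben, Hana]
Visit Pia → queue [Ben, Hana]
Visit Ben → queue [Hana]
Visit Hana → queue []

Zoe, Cal, Bo, Kai, Sam, Jae, Gus, Eli, Tao, Mae, Ada, Wes, Vic, Uma, Cyd, Pia, Ben, Hana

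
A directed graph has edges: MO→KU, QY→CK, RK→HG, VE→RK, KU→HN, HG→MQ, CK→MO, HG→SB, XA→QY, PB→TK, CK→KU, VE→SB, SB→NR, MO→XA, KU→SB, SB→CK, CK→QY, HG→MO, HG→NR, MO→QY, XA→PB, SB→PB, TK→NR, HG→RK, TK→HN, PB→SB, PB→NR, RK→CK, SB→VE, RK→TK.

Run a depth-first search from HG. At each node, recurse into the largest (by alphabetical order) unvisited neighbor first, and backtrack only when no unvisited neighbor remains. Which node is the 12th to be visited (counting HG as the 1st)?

PB

Visit HG
HG → SB
SB → VE
VE → RK
RK → TK
TK → NR
TK → HN
RK → CK
CK → QY
CK → MO
MO → XA
XA → PB
MO → KU
HG → MQ

Visit order: HG, SB, VE, RK, TK, NR, HN, CK, QY, MO, XA, PB, KU, MQ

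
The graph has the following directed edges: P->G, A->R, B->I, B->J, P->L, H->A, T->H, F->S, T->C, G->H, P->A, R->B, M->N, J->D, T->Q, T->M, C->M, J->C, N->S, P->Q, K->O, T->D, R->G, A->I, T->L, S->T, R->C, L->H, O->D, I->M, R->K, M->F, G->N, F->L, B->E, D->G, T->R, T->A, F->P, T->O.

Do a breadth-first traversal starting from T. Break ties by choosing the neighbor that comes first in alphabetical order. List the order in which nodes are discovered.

Visit T; enqueue A, C, D, H, L, M, O, Q, R → queue [A, C, D, H, L, M, O, Q, R]
Visit A; enqueue I → queue [C, D, H, L, M, O, Q, R, I]
Visit C → queue [D, H, L, M, O, Q, R, I]
Visit D; enqueue G → queue [H, L, M, O, Q, R, I, G]
Visit H → queue [L, M, O, Q, R, I, G]
Visit L → queue [M, O, Q, R, I, G]
Visit M; enqueue F, N → queue [O, Q, R, I, G, F, N]
Visit O → queue [Q, R, I, G, F, N]
Visit Q → queue [R, I, G, F, N]
Visit R; enqueue B, K → queue [I, G, F, N, B, K]
Visit I → queue [G, F, N, B, K]
Visit G → queue [F, N, B, K]
Visit F; enqueue P, S → queue [N, B, K, P, S]
Visit N → queue [B, K, P, S]
Visit B; enqueue E, J → queue [K, P, S, E, J]
Visit K → queue [P, S, E, J]
Visit P → queue [S, E, J]
Visit S → queue [E, J]
Visit E → queue [J]
Visit J → queue []

T A C D H L M O Q R I G F N B K P S E J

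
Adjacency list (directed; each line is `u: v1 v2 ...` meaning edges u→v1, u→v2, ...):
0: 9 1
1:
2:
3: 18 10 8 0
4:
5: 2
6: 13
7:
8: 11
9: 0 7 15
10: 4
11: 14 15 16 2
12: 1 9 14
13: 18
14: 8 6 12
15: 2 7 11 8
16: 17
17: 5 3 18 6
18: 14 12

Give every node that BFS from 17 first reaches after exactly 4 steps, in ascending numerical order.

Level 0: 17
Level 1: 3, 5, 6, 18
Level 2: 0, 2, 8, 10, 12, 13, 14
Level 3: 1, 4, 9, 11
Level 4: 7, 15, 16

7, 15, 16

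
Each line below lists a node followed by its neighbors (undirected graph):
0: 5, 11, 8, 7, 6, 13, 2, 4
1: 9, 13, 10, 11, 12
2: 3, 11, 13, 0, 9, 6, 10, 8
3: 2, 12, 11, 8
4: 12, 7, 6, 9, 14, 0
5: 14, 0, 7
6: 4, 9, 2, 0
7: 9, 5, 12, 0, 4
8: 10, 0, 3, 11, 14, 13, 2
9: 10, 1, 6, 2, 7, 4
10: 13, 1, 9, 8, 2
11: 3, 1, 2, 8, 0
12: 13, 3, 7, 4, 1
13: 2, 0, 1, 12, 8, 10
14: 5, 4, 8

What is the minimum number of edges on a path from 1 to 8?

Level 0: 1
Level 1: 9, 10, 11, 12, 13
Level 2: 0, 2, 3, 4, 6, 7, 8
Level 3: 5, 14
8 first appears at level 2.

2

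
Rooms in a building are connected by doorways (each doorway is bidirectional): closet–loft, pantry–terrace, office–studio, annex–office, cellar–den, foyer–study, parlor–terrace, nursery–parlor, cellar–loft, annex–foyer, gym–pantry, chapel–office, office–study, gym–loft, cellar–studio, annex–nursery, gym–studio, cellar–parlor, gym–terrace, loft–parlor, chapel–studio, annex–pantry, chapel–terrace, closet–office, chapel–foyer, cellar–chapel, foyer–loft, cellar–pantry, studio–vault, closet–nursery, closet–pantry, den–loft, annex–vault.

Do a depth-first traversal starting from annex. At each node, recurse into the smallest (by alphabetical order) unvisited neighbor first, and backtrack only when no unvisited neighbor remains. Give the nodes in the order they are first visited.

Visit annex
annex → foyer
foyer → chapel
chapel → cellar
cellar → den
den → loft
loft → closet
closet → nursery
nursery → parlor
parlor → terrace
terrace → gym
gym → pantry
gym → studio
studio → office
office → study
studio → vault

annex, foyer, chapel, cellar, den, loft, closet, nursery, parlor, terrace, gym, pantry, studio, office, study, vault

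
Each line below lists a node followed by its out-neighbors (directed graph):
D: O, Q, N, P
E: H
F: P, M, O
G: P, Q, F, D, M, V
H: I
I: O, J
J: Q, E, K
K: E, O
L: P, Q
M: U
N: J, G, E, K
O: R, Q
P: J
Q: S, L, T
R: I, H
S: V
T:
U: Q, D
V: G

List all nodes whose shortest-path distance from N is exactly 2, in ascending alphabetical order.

Level 0: N
Level 1: E, G, J, K
Level 2: D, F, H, M, O, P, Q, V
Level 3: I, L, R, S, T, U

D, F, H, M, O, P, Q, V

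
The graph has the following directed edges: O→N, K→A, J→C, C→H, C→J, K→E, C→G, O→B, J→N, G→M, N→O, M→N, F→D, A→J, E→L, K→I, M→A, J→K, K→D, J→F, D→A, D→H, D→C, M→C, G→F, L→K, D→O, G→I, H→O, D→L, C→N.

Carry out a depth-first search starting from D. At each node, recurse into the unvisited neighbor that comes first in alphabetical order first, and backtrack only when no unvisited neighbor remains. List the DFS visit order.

D A J C G F I M N O B H K E L

Visit D
D → A
A → J
J → C
C → G
G → F
G → I
G → M
M → N
N → O
O → B
C → H
J → K
K → E
E → L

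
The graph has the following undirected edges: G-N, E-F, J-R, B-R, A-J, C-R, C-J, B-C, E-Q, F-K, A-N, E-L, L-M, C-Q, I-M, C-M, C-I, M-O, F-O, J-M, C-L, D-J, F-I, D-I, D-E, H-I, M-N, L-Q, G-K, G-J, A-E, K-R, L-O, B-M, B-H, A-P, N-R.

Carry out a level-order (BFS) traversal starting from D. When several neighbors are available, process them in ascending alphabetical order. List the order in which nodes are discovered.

D, E, I, J, A, F, L, Q, C, H, M, G, R, N, P, K, O, B

Visit D; enqueue E, I, J → queue [E, I, J]
Visit E; enqueue A, F, L, Q → queue [I, J, A, F, L, Q]
Visit I; enqueue C, H, M → queue [J, A, F, L, Q, C, H, M]
Visit J; enqueue G, R → queue [A, F, L, Q, C, H, M, G, R]
Visit A; enqueue N, P → queue [F, L, Q, C, H, M, G, R, N, P]
Visit F; enqueue K, O → queue [L, Q, C, H, M, G, R, N, P, K, O]
Visit L → queue [Q, C, H, M, G, R, N, P, K, O]
Visit Q → queue [C, H, M, G, R, N, P, K, O]
Visit C; enqueue B → queue [H, M, G, R, N, P, K, O, B]
Visit H → queue [M, G, R, N, P, K, O, B]
Visit M → queue [G, R, N, P, K, O, B]
Visit G → queue [R, N, P, K, O, B]
Visit R → queue [N, P, K, O, B]
Visit N → queue [P, K, O, B]
Visit P → queue [K, O, B]
Visit K → queue [O, B]
Visit O → queue [B]
Visit B → queue []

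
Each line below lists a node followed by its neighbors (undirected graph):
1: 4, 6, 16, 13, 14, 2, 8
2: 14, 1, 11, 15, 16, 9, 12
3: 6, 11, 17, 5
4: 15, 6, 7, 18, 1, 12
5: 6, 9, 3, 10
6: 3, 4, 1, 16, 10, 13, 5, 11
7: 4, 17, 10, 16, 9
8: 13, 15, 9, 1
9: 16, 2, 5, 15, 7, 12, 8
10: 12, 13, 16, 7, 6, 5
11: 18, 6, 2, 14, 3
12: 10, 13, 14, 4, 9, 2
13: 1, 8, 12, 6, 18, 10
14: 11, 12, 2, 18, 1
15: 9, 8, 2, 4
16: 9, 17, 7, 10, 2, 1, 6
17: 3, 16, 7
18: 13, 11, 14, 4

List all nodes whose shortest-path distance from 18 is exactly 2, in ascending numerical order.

Level 0: 18
Level 1: 4, 11, 13, 14
Level 2: 1, 2, 3, 6, 7, 8, 10, 12, 15
Level 3: 5, 9, 16, 17

1, 2, 3, 6, 7, 8, 10, 12, 15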